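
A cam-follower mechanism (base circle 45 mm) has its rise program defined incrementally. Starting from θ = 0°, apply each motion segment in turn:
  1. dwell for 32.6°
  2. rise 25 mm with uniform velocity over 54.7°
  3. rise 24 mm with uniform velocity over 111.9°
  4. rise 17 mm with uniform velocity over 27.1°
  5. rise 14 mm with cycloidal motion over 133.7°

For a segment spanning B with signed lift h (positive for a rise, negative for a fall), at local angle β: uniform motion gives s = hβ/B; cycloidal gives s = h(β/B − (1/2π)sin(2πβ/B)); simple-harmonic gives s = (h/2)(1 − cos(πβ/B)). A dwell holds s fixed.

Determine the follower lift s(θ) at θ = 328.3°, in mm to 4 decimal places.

seg 1 [0°–32.6°] dwell: s stays 0.0000
seg 2 [32.6°–87.3°] uniform, h=25: full span → s += 25 → s = 25.0000
seg 3 [87.3°–199.2°] uniform, h=24: full span → s += 24 → s = 49.0000
seg 4 [199.2°–226.3°] uniform, h=17: full span → s += 17 → s = 66.0000
seg 5 [226.3°–360°] cycloidal, h=14: θ=328.3° here. β=102, B=133.7. 14·(0.7629 − sin(2π·0.7629)/(2π)) = 12.9015 → s = 78.9015

78.9015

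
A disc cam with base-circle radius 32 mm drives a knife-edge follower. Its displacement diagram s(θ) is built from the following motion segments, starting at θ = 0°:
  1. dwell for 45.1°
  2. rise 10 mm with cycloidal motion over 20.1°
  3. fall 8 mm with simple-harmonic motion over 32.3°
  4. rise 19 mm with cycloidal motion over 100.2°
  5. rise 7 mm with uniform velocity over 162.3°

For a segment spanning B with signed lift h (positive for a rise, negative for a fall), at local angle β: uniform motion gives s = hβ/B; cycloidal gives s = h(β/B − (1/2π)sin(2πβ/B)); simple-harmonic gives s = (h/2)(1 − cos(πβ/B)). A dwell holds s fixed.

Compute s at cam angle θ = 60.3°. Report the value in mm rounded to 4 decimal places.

seg 1 [0°–45.1°] dwell: s stays 0.0000
seg 2 [45.1°–65.2°] cycloidal, h=10: θ=60.3° here. β=15.2, B=20.1. 10·(0.7562 − sin(2π·0.7562)/(2π)) = 9.1525 → s = 9.1525

9.1525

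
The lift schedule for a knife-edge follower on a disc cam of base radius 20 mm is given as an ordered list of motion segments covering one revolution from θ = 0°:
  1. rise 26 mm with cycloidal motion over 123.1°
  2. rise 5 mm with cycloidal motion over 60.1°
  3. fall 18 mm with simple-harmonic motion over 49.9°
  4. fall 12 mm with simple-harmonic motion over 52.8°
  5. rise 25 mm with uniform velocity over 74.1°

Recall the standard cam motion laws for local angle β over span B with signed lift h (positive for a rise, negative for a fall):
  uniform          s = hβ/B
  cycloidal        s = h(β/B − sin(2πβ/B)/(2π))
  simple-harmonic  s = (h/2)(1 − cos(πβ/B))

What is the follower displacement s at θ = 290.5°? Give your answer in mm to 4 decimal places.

seg 1 [0°–123.1°] cycloidal, h=26: full span → s += 26 → s = 26.0000
seg 2 [123.1°–183.2°] cycloidal, h=5: full span → s += 5 → s = 31.0000
seg 3 [183.2°–233.1°] simple-harmonic, h=-18: full span → s += -18 → s = 13.0000
seg 4 [233.1°–285.9°] simple-harmonic, h=-12: full span → s += -12 → s = 1.0000
seg 5 [285.9°–360°] uniform, h=25: θ=290.5° here. β=4.6, B=74.1. 25·4.6/74.1 = 1.5520 → s = 2.5520

2.5520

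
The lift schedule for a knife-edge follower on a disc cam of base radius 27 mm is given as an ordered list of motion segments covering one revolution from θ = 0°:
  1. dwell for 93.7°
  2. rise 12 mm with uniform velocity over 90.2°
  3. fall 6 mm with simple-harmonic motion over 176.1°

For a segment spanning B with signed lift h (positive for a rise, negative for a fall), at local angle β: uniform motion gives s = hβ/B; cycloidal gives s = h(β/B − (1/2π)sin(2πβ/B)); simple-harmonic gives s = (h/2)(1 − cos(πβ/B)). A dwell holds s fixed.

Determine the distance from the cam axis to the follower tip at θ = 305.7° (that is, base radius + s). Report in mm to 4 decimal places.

seg 1 [0°–93.7°] dwell: s stays 0.0000
seg 2 [93.7°–183.9°] uniform, h=12: full span → s += 12 → s = 12.0000
seg 3 [183.9°–360°] simple-harmonic, h=-6: θ=305.7° here. β=121.8, B=176.1. -6/2·(1 − cos(π·0.6917)) = -4.6991 → s = 7.3009
radial distance = base radius + s = 27 + 7.3009 = 34.3009

34.3009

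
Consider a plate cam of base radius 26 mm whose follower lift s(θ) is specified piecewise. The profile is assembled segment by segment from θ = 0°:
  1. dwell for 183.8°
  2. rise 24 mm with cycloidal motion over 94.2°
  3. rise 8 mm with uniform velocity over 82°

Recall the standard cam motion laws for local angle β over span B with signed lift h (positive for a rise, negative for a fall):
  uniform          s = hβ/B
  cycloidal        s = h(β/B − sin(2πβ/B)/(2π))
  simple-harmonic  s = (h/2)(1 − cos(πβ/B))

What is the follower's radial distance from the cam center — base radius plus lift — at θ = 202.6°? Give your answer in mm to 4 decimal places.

seg 1 [0°–183.8°] dwell: s stays 0.0000
seg 2 [183.8°–278°] cycloidal, h=24: θ=202.6° here. β=18.8, B=94.2. 24·(0.1996 − sin(2π·0.1996)/(2π)) = 1.1602 → s = 1.1602
radial distance = base radius + s = 26 + 1.1602 = 27.1602

27.1602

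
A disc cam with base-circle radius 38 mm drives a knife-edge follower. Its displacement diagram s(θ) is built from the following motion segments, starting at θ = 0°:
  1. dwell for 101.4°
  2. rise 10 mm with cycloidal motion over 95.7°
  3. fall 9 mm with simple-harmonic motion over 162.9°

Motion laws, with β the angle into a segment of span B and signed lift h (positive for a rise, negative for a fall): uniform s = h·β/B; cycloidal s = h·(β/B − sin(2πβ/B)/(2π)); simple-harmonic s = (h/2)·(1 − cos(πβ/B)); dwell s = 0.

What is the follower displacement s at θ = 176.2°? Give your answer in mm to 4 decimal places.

seg 1 [0°–101.4°] dwell: s stays 0.0000
seg 2 [101.4°–197.1°] cycloidal, h=10: θ=176.2° here. β=74.8, B=95.7. 10·(0.7816 − sin(2π·0.7816)/(2π)) = 9.3764 → s = 9.3764

9.3764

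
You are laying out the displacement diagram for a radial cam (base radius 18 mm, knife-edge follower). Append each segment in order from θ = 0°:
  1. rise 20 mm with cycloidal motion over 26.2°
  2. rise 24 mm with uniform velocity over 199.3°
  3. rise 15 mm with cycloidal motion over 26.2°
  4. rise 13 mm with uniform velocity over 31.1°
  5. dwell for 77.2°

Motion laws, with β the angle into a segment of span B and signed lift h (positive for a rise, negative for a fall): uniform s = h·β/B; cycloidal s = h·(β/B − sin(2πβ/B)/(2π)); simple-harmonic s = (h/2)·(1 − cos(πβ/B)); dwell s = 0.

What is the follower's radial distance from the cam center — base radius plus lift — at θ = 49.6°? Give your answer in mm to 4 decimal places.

seg 1 [0°–26.2°] cycloidal, h=20: full span → s += 20 → s = 20.0000
seg 2 [26.2°–225.5°] uniform, h=24: θ=49.6° here. β=23.4, B=199.3. 24·23.4/199.3 = 2.8179 → s = 22.8179
radial distance = base radius + s = 18 + 22.8179 = 40.8179

40.8179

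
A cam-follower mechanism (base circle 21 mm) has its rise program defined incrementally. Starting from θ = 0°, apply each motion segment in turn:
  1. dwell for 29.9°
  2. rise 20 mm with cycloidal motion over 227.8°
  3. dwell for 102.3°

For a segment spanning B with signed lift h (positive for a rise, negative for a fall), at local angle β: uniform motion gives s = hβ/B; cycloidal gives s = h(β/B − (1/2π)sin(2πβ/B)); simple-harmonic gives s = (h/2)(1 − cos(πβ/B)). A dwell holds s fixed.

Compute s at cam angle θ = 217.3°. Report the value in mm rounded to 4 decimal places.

seg 1 [0°–29.9°] dwell: s stays 0.0000
seg 2 [29.9°–257.7°] cycloidal, h=20: θ=217.3° here. β=187.4, B=227.8. 20·(0.8227 − sin(2π·0.8227)/(2π)) = 19.3102 → s = 19.3102

19.3102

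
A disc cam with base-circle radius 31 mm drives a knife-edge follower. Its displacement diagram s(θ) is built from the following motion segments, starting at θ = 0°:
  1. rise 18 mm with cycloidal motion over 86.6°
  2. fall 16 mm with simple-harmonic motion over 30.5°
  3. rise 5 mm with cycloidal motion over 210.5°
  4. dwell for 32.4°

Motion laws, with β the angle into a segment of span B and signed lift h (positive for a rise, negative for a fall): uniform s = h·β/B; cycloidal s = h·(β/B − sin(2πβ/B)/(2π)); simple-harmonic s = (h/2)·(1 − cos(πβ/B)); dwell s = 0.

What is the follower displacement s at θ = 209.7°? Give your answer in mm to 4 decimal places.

seg 1 [0°–86.6°] cycloidal, h=18: full span → s += 18 → s = 18.0000
seg 2 [86.6°–117.1°] simple-harmonic, h=-16: full span → s += -16 → s = 2.0000
seg 3 [117.1°–327.6°] cycloidal, h=5: θ=209.7° here. β=92.6, B=210.5. 5·(0.4399 − sin(2π·0.4399)/(2π)) = 1.9061 → s = 3.9061

3.9061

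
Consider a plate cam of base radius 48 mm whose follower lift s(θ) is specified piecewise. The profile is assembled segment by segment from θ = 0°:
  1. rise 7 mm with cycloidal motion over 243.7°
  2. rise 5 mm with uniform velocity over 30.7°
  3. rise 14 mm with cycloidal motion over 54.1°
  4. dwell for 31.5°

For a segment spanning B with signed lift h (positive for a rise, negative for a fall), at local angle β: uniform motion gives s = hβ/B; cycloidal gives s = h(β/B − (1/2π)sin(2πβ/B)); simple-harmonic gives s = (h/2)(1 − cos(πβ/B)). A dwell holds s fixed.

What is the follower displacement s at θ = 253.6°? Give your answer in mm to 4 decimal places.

seg 1 [0°–243.7°] cycloidal, h=7: full span → s += 7 → s = 7.0000
seg 2 [243.7°–274.4°] uniform, h=5: θ=253.6° here. β=9.9, B=30.7. 5·9.9/30.7 = 1.6124 → s = 8.6124

8.6124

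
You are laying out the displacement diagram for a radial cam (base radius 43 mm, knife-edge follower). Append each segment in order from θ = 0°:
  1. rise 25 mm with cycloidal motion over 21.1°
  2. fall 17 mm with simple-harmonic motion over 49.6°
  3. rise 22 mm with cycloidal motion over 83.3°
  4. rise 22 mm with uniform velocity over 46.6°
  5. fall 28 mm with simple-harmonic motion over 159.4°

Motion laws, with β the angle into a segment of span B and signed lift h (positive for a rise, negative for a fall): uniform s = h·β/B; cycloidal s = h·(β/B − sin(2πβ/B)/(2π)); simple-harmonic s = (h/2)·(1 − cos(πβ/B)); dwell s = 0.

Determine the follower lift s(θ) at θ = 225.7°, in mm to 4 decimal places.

seg 1 [0°–21.1°] cycloidal, h=25: full span → s += 25 → s = 25.0000
seg 2 [21.1°–70.7°] simple-harmonic, h=-17: full span → s += -17 → s = 8.0000
seg 3 [70.7°–154°] cycloidal, h=22: full span → s += 22 → s = 30.0000
seg 4 [154°–200.6°] uniform, h=22: full span → s += 22 → s = 52.0000
seg 5 [200.6°–360°] simple-harmonic, h=-28: θ=225.7° here. β=25.1, B=159.4. -28/2·(1 − cos(π·0.1575)) = -1.6784 → s = 50.3216

50.3216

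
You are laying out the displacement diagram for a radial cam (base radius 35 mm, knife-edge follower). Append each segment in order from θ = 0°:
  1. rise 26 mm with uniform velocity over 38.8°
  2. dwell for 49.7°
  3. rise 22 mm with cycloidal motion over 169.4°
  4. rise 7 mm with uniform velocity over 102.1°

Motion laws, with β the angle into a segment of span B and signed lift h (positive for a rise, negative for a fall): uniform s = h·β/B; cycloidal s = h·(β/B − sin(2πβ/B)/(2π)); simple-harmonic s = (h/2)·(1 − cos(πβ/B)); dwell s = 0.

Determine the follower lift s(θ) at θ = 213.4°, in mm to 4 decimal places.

seg 1 [0°–38.8°] uniform, h=26: full span → s += 26 → s = 26.0000
seg 2 [38.8°–88.5°] dwell: s stays 26.0000
seg 3 [88.5°–257.9°] cycloidal, h=22: θ=213.4° here. β=124.9, B=169.4. 22·(0.7373 − sin(2π·0.7373)/(2π)) = 19.7111 → s = 45.7111

45.7111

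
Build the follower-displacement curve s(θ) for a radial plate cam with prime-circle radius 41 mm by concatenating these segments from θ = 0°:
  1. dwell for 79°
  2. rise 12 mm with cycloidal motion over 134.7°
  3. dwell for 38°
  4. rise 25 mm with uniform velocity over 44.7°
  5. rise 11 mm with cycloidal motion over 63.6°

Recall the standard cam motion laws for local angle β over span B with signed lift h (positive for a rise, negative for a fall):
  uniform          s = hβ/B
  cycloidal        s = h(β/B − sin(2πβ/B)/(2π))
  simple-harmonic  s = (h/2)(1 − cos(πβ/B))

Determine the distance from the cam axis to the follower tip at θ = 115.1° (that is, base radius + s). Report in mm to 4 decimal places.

seg 1 [0°–79°] dwell: s stays 0.0000
seg 2 [79°–213.7°] cycloidal, h=12: θ=115.1° here. β=36.1, B=134.7. 12·(0.2680 − sin(2π·0.2680)/(2π)) = 1.3184 → s = 1.3184
radial distance = base radius + s = 41 + 1.3184 = 42.3184

42.3184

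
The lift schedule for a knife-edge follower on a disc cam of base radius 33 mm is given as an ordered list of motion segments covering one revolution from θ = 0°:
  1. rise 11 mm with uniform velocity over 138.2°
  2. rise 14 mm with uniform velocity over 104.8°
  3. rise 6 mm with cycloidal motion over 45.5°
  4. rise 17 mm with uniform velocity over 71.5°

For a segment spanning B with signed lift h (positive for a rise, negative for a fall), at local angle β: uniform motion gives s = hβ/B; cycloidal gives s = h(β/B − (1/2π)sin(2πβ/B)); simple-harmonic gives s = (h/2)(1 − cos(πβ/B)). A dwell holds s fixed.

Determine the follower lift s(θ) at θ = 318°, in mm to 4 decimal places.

seg 1 [0°–138.2°] uniform, h=11: full span → s += 11 → s = 11.0000
seg 2 [138.2°–243°] uniform, h=14: full span → s += 14 → s = 25.0000
seg 3 [243°–288.5°] cycloidal, h=6: full span → s += 6 → s = 31.0000
seg 4 [288.5°–360°] uniform, h=17: θ=318° here. β=29.5, B=71.5. 17·29.5/71.5 = 7.0140 → s = 38.0140

38.0140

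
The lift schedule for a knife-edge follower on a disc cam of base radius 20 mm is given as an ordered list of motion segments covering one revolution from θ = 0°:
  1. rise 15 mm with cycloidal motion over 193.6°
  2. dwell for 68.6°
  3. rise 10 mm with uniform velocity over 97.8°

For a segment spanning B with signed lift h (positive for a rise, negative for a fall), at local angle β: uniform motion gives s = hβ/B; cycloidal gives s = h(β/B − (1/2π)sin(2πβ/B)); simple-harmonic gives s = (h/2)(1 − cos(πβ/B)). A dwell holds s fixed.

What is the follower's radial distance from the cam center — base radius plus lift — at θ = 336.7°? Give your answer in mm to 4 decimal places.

seg 1 [0°–193.6°] cycloidal, h=15: full span → s += 15 → s = 15.0000
seg 2 [193.6°–262.2°] dwell: s stays 15.0000
seg 3 [262.2°–360°] uniform, h=10: θ=336.7° here. β=74.5, B=97.8. 10·74.5/97.8 = 7.6176 → s = 22.6176
radial distance = base radius + s = 20 + 22.6176 = 42.6176

42.6176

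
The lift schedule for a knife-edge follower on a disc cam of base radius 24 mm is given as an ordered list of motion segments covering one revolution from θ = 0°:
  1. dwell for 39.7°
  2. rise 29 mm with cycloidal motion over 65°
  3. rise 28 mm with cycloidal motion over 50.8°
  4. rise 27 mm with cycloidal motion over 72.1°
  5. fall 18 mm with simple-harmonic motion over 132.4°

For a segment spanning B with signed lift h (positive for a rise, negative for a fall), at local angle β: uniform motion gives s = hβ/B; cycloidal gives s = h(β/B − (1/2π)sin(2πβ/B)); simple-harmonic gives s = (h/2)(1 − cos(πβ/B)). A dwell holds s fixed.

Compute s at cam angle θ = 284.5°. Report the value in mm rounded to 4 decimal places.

seg 1 [0°–39.7°] dwell: s stays 0.0000
seg 2 [39.7°–104.7°] cycloidal, h=29: full span → s += 29 → s = 29.0000
seg 3 [104.7°–155.5°] cycloidal, h=28: full span → s += 28 → s = 57.0000
seg 4 [155.5°–227.6°] cycloidal, h=27: full span → s += 27 → s = 84.0000
seg 5 [227.6°–360°] simple-harmonic, h=-18: θ=284.5° here. β=56.9, B=132.4. -18/2·(1 − cos(π·0.4298)) = -7.0300 → s = 76.9700

76.9700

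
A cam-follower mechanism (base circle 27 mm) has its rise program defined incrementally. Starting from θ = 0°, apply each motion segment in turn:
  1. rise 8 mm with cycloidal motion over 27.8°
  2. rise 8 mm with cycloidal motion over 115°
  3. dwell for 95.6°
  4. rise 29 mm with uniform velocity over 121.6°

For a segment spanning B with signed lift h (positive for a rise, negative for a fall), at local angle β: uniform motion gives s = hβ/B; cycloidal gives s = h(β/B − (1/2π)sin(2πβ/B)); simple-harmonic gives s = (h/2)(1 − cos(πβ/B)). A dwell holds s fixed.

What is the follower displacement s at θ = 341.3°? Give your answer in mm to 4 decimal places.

seg 1 [0°–27.8°] cycloidal, h=8: full span → s += 8 → s = 8.0000
seg 2 [27.8°–142.8°] cycloidal, h=8: full span → s += 8 → s = 16.0000
seg 3 [142.8°–238.4°] dwell: s stays 16.0000
seg 4 [238.4°–360°] uniform, h=29: θ=341.3° here. β=102.9, B=121.6. 29·102.9/121.6 = 24.5403 → s = 40.5403

40.5403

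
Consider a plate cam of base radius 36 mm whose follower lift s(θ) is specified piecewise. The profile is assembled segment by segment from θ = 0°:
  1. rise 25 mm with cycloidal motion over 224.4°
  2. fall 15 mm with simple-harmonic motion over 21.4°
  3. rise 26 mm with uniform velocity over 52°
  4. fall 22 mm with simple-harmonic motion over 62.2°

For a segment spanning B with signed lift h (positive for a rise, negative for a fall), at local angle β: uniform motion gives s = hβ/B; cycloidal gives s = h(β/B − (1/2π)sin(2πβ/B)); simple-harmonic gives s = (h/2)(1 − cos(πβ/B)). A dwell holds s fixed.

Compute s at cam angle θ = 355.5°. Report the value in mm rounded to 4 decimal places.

seg 1 [0°–224.4°] cycloidal, h=25: full span → s += 25 → s = 25.0000
seg 2 [224.4°–245.8°] simple-harmonic, h=-15: full span → s += -15 → s = 10.0000
seg 3 [245.8°–297.8°] uniform, h=26: full span → s += 26 → s = 36.0000
seg 4 [297.8°–360°] simple-harmonic, h=-22: θ=355.5° here. β=57.7, B=62.2. -22/2·(1 − cos(π·0.9277)) = -21.7171 → s = 14.2829

14.2829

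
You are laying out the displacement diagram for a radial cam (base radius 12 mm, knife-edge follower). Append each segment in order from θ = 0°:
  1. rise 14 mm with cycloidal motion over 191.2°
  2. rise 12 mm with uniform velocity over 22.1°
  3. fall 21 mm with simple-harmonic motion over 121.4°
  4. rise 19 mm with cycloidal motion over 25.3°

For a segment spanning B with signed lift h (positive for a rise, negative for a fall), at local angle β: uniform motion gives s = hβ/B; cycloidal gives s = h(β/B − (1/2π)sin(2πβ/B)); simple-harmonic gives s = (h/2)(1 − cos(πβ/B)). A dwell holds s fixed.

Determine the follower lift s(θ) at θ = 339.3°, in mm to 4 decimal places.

seg 1 [0°–191.2°] cycloidal, h=14: full span → s += 14 → s = 14.0000
seg 2 [191.2°–213.3°] uniform, h=12: full span → s += 12 → s = 26.0000
seg 3 [213.3°–334.7°] simple-harmonic, h=-21: full span → s += -21 → s = 5.0000
seg 4 [334.7°–360°] cycloidal, h=19: θ=339.3° here. β=4.6, B=25.3. 19·(0.1818 − sin(2π·0.1818)/(2π)) = 0.7039 → s = 5.7039

5.7039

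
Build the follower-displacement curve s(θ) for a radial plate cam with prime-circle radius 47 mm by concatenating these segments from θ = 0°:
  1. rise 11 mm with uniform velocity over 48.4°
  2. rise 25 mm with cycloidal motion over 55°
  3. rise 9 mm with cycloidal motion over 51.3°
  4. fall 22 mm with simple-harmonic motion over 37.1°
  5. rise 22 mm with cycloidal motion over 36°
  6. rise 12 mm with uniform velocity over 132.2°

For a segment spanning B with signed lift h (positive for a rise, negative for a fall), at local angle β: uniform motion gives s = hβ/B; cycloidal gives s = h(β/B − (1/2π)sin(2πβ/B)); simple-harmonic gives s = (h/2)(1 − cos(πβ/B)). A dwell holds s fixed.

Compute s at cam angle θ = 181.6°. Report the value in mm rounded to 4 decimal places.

seg 1 [0°–48.4°] uniform, h=11: full span → s += 11 → s = 11.0000
seg 2 [48.4°–103.4°] cycloidal, h=25: full span → s += 25 → s = 36.0000
seg 3 [103.4°–154.7°] cycloidal, h=9: full span → s += 9 → s = 45.0000
seg 4 [154.7°–191.8°] simple-harmonic, h=-22: θ=181.6° here. β=26.9, B=37.1. -22/2·(1 − cos(π·0.7251)) = -18.1457 → s = 26.8543

26.8543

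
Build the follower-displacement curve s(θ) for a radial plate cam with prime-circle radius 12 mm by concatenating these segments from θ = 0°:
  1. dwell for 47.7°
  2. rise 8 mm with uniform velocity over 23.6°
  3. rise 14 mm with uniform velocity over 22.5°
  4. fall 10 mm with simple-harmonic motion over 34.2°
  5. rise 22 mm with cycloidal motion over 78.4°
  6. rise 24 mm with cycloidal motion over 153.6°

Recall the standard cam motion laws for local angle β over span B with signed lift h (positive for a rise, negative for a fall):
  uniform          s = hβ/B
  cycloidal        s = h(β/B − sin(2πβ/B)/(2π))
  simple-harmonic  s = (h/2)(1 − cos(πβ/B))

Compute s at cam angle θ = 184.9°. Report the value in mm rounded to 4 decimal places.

seg 1 [0°–47.7°] dwell: s stays 0.0000
seg 2 [47.7°–71.3°] uniform, h=8: full span → s += 8 → s = 8.0000
seg 3 [71.3°–93.8°] uniform, h=14: full span → s += 14 → s = 22.0000
seg 4 [93.8°–128°] simple-harmonic, h=-10: full span → s += -10 → s = 12.0000
seg 5 [128°–206.4°] cycloidal, h=22: θ=184.9° here. β=56.9, B=78.4. 22·(0.7258 − sin(2π·0.7258)/(2π)) = 19.4277 → s = 31.4277

31.4277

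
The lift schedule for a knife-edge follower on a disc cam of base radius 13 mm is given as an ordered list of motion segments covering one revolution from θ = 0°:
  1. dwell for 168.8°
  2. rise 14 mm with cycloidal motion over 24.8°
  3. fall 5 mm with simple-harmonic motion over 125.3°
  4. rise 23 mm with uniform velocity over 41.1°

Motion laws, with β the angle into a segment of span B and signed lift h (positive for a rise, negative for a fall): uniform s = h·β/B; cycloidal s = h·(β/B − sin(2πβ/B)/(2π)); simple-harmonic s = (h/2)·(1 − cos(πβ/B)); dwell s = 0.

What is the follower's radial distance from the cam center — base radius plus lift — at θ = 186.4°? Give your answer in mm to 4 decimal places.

seg 1 [0°–168.8°] dwell: s stays 0.0000
seg 2 [168.8°–193.6°] cycloidal, h=14: θ=186.4° here. β=17.6, B=24.8. 14·(0.7097 − sin(2π·0.7097)/(2π)) = 12.0925 → s = 12.0925
radial distance = base radius + s = 13 + 12.0925 = 25.0925

25.0925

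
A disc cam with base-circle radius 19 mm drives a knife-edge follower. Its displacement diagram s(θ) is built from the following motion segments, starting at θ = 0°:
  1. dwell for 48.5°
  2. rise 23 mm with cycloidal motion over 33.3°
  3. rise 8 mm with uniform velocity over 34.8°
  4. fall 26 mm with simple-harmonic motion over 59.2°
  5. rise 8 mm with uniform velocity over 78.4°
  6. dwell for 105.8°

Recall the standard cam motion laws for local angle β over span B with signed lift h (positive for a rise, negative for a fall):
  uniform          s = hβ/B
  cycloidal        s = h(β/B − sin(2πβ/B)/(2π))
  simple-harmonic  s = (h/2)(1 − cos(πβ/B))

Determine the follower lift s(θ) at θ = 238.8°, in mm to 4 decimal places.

seg 1 [0°–48.5°] dwell: s stays 0.0000
seg 2 [48.5°–81.8°] cycloidal, h=23: full span → s += 23 → s = 23.0000
seg 3 [81.8°–116.6°] uniform, h=8: full span → s += 8 → s = 31.0000
seg 4 [116.6°–175.8°] simple-harmonic, h=-26: full span → s += -26 → s = 5.0000
seg 5 [175.8°–254.2°] uniform, h=8: θ=238.8° here. β=63, B=78.4. 8·63/78.4 = 6.4286 → s = 11.4286

11.4286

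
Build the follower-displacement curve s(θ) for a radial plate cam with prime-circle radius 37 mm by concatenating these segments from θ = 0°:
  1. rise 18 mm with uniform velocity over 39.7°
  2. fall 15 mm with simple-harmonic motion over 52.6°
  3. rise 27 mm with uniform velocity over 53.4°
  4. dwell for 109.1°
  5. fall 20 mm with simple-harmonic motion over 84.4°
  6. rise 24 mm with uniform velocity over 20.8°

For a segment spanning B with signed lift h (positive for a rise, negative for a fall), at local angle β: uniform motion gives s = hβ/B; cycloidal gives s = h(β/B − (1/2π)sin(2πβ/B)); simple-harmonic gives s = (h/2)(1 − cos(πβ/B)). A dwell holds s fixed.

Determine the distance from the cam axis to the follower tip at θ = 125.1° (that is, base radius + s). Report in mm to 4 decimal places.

seg 1 [0°–39.7°] uniform, h=18: full span → s += 18 → s = 18.0000
seg 2 [39.7°–92.3°] simple-harmonic, h=-15: full span → s += -15 → s = 3.0000
seg 3 [92.3°–145.7°] uniform, h=27: θ=125.1° here. β=32.8, B=53.4. 27·32.8/53.4 = 16.5843 → s = 19.5843
radial distance = base radius + s = 37 + 19.5843 = 56.5843

56.5843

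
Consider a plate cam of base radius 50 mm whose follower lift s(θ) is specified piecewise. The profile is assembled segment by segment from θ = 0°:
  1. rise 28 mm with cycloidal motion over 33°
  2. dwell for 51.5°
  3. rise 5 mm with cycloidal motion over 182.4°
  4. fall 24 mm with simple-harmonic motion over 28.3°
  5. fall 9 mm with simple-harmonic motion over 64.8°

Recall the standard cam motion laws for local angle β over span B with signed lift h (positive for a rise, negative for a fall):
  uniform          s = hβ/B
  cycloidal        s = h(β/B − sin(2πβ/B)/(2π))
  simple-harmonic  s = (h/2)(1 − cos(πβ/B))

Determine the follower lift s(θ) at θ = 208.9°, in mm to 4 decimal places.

seg 1 [0°–33°] cycloidal, h=28: full span → s += 28 → s = 28.0000
seg 2 [33°–84.5°] dwell: s stays 28.0000
seg 3 [84.5°–266.9°] cycloidal, h=5: θ=208.9° here. β=124.4, B=182.4. 5·(0.6820 − sin(2π·0.6820)/(2π)) = 4.1344 → s = 32.1344

32.1344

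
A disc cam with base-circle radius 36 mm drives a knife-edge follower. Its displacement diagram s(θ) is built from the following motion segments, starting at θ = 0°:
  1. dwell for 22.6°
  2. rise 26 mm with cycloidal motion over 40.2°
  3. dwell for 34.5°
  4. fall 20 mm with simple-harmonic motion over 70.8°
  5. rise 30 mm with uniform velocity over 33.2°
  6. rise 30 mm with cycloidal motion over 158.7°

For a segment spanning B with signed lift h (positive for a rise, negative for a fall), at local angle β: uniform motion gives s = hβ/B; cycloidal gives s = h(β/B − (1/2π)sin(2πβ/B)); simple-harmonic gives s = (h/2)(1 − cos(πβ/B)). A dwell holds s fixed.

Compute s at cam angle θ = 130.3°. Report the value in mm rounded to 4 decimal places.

seg 1 [0°–22.6°] dwell: s stays 0.0000
seg 2 [22.6°–62.8°] cycloidal, h=26: full span → s += 26 → s = 26.0000
seg 3 [62.8°–97.3°] dwell: s stays 26.0000
seg 4 [97.3°–168.1°] simple-harmonic, h=-20: θ=130.3° here. β=33, B=70.8. -20/2·(1 − cos(π·0.4661)) = -8.9371 → s = 17.0629

17.0629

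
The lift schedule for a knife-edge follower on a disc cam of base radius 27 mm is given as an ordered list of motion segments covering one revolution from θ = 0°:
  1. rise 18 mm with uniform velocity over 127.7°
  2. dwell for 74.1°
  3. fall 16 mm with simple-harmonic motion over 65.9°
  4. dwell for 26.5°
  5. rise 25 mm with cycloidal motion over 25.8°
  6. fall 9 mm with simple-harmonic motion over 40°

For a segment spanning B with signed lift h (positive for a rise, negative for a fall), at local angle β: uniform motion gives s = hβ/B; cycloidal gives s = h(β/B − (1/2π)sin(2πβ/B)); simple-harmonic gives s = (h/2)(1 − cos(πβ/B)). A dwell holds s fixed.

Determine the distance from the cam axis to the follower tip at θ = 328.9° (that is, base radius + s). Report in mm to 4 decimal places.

seg 1 [0°–127.7°] uniform, h=18: full span → s += 18 → s = 18.0000
seg 2 [127.7°–201.8°] dwell: s stays 18.0000
seg 3 [201.8°–267.7°] simple-harmonic, h=-16: full span → s += -16 → s = 2.0000
seg 4 [267.7°–294.2°] dwell: s stays 2.0000
seg 5 [294.2°–320°] cycloidal, h=25: full span → s += 25 → s = 27.0000
seg 6 [320°–360°] simple-harmonic, h=-9: θ=328.9° here. β=8.9, B=40. -9/2·(1 − cos(π·0.2225)) = -1.0553 → s = 25.9447
radial distance = base radius + s = 27 + 25.9447 = 52.9447

52.9447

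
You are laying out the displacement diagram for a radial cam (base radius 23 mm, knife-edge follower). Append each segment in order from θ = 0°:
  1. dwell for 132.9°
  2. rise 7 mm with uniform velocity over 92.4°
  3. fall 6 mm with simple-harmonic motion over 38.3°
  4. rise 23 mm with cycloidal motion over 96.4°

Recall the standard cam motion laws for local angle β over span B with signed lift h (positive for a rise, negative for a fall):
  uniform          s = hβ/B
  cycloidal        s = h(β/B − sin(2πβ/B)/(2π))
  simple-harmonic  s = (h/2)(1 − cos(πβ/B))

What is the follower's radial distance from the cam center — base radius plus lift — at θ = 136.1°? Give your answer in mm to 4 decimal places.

seg 1 [0°–132.9°] dwell: s stays 0.0000
seg 2 [132.9°–225.3°] uniform, h=7: θ=136.1° here. β=3.2, B=92.4. 7·3.2/92.4 = 0.2424 → s = 0.2424
radial distance = base radius + s = 23 + 0.2424 = 23.2424

23.2424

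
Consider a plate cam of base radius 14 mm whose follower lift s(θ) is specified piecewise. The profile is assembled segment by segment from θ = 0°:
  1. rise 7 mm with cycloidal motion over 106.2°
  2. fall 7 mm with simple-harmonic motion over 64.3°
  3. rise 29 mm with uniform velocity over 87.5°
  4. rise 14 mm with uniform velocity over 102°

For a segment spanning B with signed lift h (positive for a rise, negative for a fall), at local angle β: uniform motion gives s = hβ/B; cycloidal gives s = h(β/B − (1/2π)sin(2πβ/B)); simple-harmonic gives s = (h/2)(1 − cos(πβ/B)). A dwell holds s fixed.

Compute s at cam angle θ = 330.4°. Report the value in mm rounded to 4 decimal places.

seg 1 [0°–106.2°] cycloidal, h=7: full span → s += 7 → s = 7.0000
seg 2 [106.2°–170.5°] simple-harmonic, h=-7: full span → s += -7 → s = 0.0000
seg 3 [170.5°–258°] uniform, h=29: full span → s += 29 → s = 29.0000
seg 4 [258°–360°] uniform, h=14: θ=330.4° here. β=72.4, B=102. 14·72.4/102 = 9.9373 → s = 38.9373

38.9373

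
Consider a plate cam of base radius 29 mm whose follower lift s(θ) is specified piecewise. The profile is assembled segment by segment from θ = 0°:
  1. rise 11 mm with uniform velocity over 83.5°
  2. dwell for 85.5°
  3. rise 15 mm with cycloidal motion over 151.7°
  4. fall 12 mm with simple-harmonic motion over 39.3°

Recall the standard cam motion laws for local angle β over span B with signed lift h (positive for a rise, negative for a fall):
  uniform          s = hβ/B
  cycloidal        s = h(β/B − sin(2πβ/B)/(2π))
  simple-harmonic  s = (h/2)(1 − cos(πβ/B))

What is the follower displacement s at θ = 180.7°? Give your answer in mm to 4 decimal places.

seg 1 [0°–83.5°] uniform, h=11: full span → s += 11 → s = 11.0000
seg 2 [83.5°–169°] dwell: s stays 11.0000
seg 3 [169°–320.7°] cycloidal, h=15: θ=180.7° here. β=11.7, B=151.7. 15·(0.0771 − sin(2π·0.0771)/(2π)) = 0.0448 → s = 11.0448

11.0448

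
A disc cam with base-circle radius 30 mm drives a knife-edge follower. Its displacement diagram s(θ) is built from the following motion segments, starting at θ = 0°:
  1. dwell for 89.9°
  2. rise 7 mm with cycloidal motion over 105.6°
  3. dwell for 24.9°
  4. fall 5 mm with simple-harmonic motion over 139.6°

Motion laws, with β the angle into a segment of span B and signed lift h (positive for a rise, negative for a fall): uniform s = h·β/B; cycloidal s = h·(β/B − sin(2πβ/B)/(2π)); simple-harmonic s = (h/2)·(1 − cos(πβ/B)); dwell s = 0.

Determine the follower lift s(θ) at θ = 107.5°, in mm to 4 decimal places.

seg 1 [0°–89.9°] dwell: s stays 0.0000
seg 2 [89.9°–195.5°] cycloidal, h=7: θ=107.5° here. β=17.6, B=105.6. 7·(0.1667 − sin(2π·0.1667)/(2π)) = 0.2018 → s = 0.2018

0.2018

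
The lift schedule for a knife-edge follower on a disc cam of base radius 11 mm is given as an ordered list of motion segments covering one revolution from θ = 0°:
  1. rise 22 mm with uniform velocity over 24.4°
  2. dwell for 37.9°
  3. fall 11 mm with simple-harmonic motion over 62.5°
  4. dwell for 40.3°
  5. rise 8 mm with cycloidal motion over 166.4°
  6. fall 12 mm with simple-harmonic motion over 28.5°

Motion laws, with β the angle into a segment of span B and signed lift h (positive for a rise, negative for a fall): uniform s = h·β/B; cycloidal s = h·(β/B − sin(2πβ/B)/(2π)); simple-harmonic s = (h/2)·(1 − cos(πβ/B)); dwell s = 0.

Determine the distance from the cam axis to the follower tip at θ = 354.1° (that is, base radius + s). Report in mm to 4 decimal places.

seg 1 [0°–24.4°] uniform, h=22: full span → s += 22 → s = 22.0000
seg 2 [24.4°–62.3°] dwell: s stays 22.0000
seg 3 [62.3°–124.8°] simple-harmonic, h=-11: full span → s += -11 → s = 11.0000
seg 4 [124.8°–165.1°] dwell: s stays 11.0000
seg 5 [165.1°–331.5°] cycloidal, h=8: full span → s += 8 → s = 19.0000
seg 6 [331.5°–360°] simple-harmonic, h=-12: θ=354.1° here. β=22.6, B=28.5. -12/2·(1 − cos(π·0.7930)) = -10.7752 → s = 8.2248
radial distance = base radius + s = 11 + 8.2248 = 19.2248

19.2248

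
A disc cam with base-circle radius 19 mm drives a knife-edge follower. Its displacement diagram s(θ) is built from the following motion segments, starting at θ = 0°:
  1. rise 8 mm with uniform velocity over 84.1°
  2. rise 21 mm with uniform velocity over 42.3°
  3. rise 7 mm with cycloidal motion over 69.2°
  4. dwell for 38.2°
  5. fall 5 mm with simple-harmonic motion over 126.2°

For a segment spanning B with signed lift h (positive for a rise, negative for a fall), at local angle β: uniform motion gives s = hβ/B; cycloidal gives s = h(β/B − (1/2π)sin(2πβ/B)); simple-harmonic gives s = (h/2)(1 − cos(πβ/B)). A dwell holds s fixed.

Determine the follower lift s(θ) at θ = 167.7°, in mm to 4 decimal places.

seg 1 [0°–84.1°] uniform, h=8: full span → s += 8 → s = 8.0000
seg 2 [84.1°–126.4°] uniform, h=21: full span → s += 21 → s = 29.0000
seg 3 [126.4°–195.6°] cycloidal, h=7: θ=167.7° here. β=41.3, B=69.2. 7·(0.5968 − sin(2π·0.5968)/(2π)) = 4.8145 → s = 33.8145

33.8145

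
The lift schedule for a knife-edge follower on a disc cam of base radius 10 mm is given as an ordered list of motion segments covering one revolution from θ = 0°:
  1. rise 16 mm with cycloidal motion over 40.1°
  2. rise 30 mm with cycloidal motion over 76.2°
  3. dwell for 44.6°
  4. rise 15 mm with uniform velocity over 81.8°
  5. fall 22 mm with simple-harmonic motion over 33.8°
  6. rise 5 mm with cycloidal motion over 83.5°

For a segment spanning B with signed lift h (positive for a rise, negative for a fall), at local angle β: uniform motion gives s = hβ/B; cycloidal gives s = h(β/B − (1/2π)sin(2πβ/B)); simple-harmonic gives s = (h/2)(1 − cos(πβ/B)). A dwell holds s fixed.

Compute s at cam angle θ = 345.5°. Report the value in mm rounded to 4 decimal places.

seg 1 [0°–40.1°] cycloidal, h=16: full span → s += 16 → s = 16.0000
seg 2 [40.1°–116.3°] cycloidal, h=30: full span → s += 30 → s = 46.0000
seg 3 [116.3°–160.9°] dwell: s stays 46.0000
seg 4 [160.9°–242.7°] uniform, h=15: full span → s += 15 → s = 61.0000
seg 5 [242.7°–276.5°] simple-harmonic, h=-22: full span → s += -22 → s = 39.0000
seg 6 [276.5°–360°] cycloidal, h=5: θ=345.5° here. β=69, B=83.5. 5·(0.8263 − sin(2π·0.8263)/(2π)) = 4.8377 → s = 43.8377

43.8377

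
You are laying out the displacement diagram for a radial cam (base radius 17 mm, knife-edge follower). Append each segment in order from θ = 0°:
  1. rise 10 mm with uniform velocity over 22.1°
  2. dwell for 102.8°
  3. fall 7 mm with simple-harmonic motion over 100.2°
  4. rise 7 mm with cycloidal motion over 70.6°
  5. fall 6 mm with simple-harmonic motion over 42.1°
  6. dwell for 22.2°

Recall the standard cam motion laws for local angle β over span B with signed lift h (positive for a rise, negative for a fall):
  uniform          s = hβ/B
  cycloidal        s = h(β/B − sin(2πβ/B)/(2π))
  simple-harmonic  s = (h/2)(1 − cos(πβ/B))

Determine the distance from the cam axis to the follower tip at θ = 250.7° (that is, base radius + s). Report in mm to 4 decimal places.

seg 1 [0°–22.1°] uniform, h=10: full span → s += 10 → s = 10.0000
seg 2 [22.1°–124.9°] dwell: s stays 10.0000
seg 3 [124.9°–225.1°] simple-harmonic, h=-7: full span → s += -7 → s = 3.0000
seg 4 [225.1°–295.7°] cycloidal, h=7: θ=250.7° here. β=25.6, B=70.6. 7·(0.3626 − sin(2π·0.3626)/(2π)) = 1.6916 → s = 4.6916
radial distance = base radius + s = 17 + 4.6916 = 21.6916

21.6916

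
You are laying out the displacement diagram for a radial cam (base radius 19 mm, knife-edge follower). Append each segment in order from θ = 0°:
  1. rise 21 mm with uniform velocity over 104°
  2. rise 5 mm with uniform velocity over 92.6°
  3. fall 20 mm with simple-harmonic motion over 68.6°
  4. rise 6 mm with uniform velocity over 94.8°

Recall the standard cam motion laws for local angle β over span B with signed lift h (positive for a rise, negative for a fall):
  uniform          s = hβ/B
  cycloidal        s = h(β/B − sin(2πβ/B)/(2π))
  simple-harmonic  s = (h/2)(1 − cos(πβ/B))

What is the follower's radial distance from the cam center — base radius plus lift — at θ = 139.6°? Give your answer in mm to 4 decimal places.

seg 1 [0°–104°] uniform, h=21: full span → s += 21 → s = 21.0000
seg 2 [104°–196.6°] uniform, h=5: θ=139.6° here. β=35.6, B=92.6. 5·35.6/92.6 = 1.9222 → s = 22.9222
radial distance = base radius + s = 19 + 22.9222 = 41.9222

41.9222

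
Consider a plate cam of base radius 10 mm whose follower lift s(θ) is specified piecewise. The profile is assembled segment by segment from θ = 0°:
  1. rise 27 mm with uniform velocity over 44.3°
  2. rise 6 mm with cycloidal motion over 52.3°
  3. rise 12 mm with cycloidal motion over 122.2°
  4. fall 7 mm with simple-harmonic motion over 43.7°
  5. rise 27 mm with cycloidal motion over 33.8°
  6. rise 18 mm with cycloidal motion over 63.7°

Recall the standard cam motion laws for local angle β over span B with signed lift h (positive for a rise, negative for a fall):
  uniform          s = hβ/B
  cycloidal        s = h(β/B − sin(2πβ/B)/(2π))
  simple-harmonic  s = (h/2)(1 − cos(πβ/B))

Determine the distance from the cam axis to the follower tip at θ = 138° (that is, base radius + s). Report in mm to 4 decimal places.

seg 1 [0°–44.3°] uniform, h=27: full span → s += 27 → s = 27.0000
seg 2 [44.3°–96.6°] cycloidal, h=6: full span → s += 6 → s = 33.0000
seg 3 [96.6°–218.8°] cycloidal, h=12: θ=138° here. β=41.4, B=122.2. 12·(0.3388 − sin(2π·0.3388)/(2π)) = 2.4452 → s = 35.4452
radial distance = base radius + s = 10 + 35.4452 = 45.4452

45.4452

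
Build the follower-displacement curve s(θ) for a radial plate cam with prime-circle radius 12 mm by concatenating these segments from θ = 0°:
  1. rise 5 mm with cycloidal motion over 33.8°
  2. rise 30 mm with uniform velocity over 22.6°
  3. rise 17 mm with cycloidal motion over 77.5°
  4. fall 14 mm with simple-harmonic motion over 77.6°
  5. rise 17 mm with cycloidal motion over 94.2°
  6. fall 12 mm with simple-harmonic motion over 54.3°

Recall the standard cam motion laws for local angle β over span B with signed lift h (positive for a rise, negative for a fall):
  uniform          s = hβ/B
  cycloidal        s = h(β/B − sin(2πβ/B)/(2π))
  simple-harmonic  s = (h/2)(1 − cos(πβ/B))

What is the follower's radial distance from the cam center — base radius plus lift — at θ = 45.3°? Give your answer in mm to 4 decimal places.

seg 1 [0°–33.8°] cycloidal, h=5: full span → s += 5 → s = 5.0000
seg 2 [33.8°–56.4°] uniform, h=30: θ=45.3° here. β=11.5, B=22.6. 30·11.5/22.6 = 15.2655 → s = 20.2655
radial distance = base radius + s = 12 + 20.2655 = 32.2655

32.2655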